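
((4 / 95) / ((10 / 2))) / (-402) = -2 / 95475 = -0.00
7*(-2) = -14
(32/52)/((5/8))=64/65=0.98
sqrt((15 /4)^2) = 15 /4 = 3.75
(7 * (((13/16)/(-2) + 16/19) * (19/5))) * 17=6307/32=197.09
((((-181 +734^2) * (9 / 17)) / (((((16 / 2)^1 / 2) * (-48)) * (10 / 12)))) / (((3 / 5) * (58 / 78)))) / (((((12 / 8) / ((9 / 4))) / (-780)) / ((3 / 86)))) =2571820875 / 15776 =163021.10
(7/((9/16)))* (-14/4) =-43.56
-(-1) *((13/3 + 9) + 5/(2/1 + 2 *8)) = 245/18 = 13.61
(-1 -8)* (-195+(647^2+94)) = -3766572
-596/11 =-54.18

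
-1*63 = -63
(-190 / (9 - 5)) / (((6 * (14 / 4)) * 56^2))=-95 / 131712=-0.00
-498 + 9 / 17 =-497.47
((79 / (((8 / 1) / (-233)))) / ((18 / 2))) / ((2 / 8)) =-18407 / 18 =-1022.61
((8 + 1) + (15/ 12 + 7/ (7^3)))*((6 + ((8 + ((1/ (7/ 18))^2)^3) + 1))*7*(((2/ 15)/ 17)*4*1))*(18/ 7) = 50836954212/ 28824005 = 1763.70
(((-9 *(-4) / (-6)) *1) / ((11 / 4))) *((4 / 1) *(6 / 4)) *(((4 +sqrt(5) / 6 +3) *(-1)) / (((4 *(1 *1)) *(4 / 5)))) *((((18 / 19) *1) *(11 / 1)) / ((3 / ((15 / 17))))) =675 *sqrt(5) / 323 +28350 / 323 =92.44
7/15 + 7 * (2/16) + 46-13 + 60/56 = 29747/840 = 35.41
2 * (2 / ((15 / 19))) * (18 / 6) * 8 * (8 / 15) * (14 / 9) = 68096 / 675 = 100.88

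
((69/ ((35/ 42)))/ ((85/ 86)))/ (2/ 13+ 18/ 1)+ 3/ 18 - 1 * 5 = -32897/ 150450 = -0.22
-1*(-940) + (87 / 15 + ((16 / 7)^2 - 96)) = 855.02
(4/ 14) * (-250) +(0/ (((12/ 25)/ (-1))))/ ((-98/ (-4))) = -500/ 7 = -71.43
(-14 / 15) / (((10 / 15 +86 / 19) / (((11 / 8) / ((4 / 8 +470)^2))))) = -0.00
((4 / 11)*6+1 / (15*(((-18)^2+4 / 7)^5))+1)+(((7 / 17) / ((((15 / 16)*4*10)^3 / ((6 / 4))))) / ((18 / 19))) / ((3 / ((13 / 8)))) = 136768415202565131648627377 / 42984268595876855808000000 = 3.18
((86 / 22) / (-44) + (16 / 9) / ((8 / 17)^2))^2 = 63.03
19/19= 1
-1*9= -9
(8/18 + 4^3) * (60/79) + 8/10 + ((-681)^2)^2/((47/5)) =1274315023612481/55695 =22880241020.06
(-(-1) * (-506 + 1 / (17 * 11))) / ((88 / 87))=-8232027 / 16456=-500.24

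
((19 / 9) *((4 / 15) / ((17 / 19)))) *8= 5.03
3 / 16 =0.19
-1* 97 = -97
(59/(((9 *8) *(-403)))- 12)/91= -348251/2640456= -0.13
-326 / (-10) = 163 / 5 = 32.60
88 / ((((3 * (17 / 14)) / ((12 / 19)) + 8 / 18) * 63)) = 704 / 3131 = 0.22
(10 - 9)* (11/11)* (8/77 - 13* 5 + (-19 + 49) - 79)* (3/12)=-4385/154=-28.47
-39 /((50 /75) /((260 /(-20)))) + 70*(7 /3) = 5543 /6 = 923.83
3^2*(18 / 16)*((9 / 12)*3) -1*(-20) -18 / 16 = 1333 / 32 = 41.66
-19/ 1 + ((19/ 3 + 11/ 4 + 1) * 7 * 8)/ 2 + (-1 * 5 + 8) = 799/ 3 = 266.33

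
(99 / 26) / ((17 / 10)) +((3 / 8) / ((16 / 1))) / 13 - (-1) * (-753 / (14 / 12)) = -127361307 / 198016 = -643.19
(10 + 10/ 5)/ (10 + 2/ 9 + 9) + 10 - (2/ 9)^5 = 108526526/ 10215477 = 10.62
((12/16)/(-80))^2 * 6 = 0.00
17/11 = 1.55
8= 8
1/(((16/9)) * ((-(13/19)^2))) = -3249/2704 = -1.20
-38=-38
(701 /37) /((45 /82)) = 57482 /1665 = 34.52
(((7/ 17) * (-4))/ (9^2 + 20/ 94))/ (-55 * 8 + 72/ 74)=12173/ 263514229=0.00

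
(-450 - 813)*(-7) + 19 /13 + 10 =115082 /13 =8852.46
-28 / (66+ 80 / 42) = -294 / 713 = -0.41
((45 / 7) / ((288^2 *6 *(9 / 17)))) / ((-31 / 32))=-85 / 3374784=-0.00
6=6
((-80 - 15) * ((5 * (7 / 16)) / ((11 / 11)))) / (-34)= 3325 / 544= 6.11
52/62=26/31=0.84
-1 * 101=-101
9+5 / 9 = 86 / 9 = 9.56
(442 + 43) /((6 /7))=3395 /6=565.83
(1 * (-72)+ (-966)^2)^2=870645751056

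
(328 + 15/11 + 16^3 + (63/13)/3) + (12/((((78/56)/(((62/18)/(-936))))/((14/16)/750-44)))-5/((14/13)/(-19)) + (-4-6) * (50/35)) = 14236996510537/3162159000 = 4502.30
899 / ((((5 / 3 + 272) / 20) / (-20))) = -1078800 / 821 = -1314.01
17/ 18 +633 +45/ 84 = 159889/ 252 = 634.48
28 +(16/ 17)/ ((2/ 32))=732/ 17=43.06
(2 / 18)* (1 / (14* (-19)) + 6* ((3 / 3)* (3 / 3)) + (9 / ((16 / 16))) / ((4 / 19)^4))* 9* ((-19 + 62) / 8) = 6716531071 / 272384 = 24658.32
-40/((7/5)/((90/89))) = -18000/623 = -28.89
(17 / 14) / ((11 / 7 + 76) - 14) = 17 / 890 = 0.02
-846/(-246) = 141/41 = 3.44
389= 389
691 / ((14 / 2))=691 / 7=98.71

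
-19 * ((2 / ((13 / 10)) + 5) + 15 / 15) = -1862 / 13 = -143.23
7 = 7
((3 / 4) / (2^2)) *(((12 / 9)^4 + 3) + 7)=533 / 216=2.47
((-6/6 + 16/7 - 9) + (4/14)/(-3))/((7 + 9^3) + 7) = -164/15603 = -0.01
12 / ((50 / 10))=12 / 5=2.40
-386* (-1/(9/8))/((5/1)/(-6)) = -411.73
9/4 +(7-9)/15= 127/60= 2.12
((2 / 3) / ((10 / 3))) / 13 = 1 / 65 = 0.02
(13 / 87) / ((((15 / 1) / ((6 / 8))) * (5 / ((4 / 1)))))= 13 / 2175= 0.01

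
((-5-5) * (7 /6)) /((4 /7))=-245 /12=-20.42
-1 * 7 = -7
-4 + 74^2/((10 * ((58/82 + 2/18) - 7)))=-92.59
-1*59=-59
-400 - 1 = -401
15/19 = 0.79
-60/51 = -20/17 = -1.18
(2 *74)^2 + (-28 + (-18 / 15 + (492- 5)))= 111809 / 5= 22361.80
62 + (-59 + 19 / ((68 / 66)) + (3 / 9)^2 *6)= 2255 / 102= 22.11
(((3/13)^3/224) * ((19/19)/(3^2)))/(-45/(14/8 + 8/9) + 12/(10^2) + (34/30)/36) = -38475/106672311928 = -0.00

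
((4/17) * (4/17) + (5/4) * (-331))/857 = -478231/990692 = -0.48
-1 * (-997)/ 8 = 124.62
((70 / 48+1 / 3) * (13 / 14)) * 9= 1677 / 112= 14.97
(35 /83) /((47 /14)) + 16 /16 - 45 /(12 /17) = -977191 /15604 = -62.62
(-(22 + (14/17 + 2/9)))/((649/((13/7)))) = -45838/695079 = -0.07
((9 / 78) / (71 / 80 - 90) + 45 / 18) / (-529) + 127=12452174637 / 98052266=127.00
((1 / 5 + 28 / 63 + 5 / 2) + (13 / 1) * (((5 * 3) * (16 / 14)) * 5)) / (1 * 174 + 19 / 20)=1407962 / 220437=6.39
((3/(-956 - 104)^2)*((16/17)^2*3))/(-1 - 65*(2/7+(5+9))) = -112/14673303075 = -0.00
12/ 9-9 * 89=-799.67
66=66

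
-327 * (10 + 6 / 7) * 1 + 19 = -24719 / 7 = -3531.29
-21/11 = -1.91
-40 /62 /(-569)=20 /17639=0.00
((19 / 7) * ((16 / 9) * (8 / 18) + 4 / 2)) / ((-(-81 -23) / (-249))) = -178201 / 9828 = -18.13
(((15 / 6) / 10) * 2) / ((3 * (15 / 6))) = 1 / 15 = 0.07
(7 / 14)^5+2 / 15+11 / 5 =227 / 96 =2.36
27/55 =0.49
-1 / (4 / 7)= -7 / 4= -1.75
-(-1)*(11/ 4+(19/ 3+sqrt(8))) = 2*sqrt(2)+109/ 12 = 11.91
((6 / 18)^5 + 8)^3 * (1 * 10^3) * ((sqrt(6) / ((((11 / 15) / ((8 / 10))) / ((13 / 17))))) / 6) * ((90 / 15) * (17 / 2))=191307574250000 * sqrt(6) / 52612659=8906714.65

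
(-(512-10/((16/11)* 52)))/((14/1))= -212937/5824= -36.56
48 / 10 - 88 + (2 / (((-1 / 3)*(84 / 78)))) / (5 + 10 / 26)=-8255 / 98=-84.23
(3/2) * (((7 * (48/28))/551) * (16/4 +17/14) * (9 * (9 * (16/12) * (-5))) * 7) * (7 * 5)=-12417300/551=-22535.93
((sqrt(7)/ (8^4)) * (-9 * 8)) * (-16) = 0.74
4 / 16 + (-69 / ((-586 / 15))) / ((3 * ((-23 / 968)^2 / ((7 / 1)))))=196781779 / 26956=7300.11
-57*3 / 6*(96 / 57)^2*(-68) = 104448 / 19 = 5497.26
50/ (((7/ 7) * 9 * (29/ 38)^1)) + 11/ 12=8557/ 1044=8.20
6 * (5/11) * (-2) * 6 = -360/11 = -32.73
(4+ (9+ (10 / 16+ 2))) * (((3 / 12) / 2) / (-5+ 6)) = 125 / 64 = 1.95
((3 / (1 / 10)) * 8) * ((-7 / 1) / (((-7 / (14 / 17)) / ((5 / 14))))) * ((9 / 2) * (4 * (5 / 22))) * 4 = 216000 / 187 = 1155.08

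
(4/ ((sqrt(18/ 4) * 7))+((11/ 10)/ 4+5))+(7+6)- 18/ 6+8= 4 * sqrt(2)/ 21+931/ 40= 23.54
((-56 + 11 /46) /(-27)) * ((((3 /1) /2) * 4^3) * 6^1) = 27360 /23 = 1189.57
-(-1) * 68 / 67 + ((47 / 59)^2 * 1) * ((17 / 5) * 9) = 23827999 / 1166135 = 20.43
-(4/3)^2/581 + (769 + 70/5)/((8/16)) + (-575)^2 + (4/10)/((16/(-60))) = 3474037759/10458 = 332189.50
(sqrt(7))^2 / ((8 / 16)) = 14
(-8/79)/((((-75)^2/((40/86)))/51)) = -544/1273875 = -0.00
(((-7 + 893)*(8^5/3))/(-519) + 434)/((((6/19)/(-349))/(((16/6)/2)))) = 376066688020/14013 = 26836986.23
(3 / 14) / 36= 0.01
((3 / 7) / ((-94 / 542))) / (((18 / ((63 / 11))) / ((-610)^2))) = -151258650 / 517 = -292569.92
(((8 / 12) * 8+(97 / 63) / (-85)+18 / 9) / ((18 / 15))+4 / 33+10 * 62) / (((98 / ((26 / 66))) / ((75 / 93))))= 14386057075 / 7086554244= 2.03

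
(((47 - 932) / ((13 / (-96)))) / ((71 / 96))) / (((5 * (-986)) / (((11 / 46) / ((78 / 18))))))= -13457664 / 136056661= -0.10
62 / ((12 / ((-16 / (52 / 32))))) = -1984 / 39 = -50.87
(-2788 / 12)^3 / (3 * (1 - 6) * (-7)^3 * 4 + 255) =-338608873 / 562545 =-601.92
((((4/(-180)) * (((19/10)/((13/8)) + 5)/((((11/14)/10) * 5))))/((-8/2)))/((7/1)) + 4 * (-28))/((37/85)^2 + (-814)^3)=1041324511/5015215659207897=0.00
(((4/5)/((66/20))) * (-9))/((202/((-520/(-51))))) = -2080/18887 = -0.11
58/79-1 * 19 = -1443/79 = -18.27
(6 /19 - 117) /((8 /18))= -19953 /76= -262.54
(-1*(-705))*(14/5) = 1974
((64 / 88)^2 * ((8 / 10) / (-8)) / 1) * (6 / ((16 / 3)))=-36 / 605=-0.06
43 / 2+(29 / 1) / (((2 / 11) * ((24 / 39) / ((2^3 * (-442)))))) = -1832931 / 2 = -916465.50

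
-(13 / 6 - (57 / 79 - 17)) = -8743 / 474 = -18.45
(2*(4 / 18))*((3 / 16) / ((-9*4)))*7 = -7 / 432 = -0.02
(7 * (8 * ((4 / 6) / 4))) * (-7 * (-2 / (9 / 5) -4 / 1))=9016 / 27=333.93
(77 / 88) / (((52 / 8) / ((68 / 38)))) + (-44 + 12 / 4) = -20135 / 494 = -40.76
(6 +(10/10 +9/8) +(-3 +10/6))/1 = 163/24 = 6.79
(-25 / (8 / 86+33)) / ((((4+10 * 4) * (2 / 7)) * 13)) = -7525 / 1627912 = -0.00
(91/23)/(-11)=-91/253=-0.36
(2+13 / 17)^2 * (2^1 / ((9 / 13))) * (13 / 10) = 373321 / 13005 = 28.71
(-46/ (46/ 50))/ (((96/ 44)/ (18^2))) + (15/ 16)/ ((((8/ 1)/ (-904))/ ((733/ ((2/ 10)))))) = -6330975/ 16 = -395685.94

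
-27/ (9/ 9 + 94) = -27/ 95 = -0.28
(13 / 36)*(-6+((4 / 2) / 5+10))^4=761332 / 5625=135.35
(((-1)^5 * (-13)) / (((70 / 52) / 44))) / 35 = 14872 / 1225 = 12.14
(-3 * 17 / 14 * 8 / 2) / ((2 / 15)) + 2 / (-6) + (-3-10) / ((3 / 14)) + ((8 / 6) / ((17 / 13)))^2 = -3081464 / 18207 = -169.25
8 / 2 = 4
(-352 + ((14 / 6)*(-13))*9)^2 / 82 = 390625 / 82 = 4763.72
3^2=9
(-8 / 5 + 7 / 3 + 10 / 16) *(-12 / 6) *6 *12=-978 / 5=-195.60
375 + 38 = 413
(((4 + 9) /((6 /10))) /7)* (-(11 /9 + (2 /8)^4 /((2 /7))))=-370175 /96768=-3.83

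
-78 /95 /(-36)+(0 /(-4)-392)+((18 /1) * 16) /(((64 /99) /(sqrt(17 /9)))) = -223427 /570+297 * sqrt(17) /2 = 220.30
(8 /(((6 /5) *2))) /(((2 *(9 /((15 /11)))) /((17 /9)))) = 425 /891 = 0.48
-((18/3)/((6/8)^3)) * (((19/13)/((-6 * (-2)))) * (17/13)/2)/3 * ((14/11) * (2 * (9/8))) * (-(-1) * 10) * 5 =-904400/16731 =-54.06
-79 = -79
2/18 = 1/9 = 0.11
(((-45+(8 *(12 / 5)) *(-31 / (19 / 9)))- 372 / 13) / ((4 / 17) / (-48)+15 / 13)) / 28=-22394457 / 2026255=-11.05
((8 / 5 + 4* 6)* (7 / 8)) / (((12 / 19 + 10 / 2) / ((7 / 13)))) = 14896 / 6955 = 2.14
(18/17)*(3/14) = 27/119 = 0.23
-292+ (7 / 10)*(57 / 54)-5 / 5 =-52607 / 180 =-292.26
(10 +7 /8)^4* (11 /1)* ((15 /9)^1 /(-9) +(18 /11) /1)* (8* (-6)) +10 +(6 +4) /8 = -2743540119 /256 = -10716953.59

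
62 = 62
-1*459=-459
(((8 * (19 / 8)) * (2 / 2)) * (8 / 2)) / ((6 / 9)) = 114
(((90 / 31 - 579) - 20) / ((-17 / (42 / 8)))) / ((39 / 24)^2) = 365232 / 5239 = 69.71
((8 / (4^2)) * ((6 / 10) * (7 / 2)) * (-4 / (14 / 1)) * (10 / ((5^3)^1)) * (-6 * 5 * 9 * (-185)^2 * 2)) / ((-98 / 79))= -17520462 / 49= -357560.45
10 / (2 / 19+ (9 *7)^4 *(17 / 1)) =38 / 1017641281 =0.00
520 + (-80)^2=6920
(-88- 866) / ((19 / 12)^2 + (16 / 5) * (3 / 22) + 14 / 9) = -839520 / 3959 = -212.05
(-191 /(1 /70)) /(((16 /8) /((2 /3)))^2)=-13370 /9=-1485.56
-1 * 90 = -90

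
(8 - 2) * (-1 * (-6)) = 36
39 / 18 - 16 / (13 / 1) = 73 / 78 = 0.94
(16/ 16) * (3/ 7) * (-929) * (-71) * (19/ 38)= 14134.07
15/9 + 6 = 23/3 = 7.67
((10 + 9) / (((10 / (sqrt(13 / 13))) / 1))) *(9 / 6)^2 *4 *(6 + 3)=1539 / 10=153.90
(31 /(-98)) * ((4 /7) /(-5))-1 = -1653 /1715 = -0.96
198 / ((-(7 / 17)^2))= -57222 / 49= -1167.80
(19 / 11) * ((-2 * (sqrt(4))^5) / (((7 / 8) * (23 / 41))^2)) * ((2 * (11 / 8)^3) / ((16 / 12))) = -46375428 / 25921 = -1789.11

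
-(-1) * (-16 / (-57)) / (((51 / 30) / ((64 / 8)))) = 1280 / 969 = 1.32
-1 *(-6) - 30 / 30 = 5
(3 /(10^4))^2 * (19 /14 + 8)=1179 /1400000000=0.00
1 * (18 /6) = 3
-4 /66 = -2 /33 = -0.06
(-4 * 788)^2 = 9935104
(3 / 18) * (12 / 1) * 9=18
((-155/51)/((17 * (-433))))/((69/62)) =9610/25903359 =0.00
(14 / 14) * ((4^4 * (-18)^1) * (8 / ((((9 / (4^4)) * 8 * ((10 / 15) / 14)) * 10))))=-1376256 / 5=-275251.20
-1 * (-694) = 694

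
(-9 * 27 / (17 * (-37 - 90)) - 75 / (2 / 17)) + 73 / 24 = -634.35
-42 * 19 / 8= -399 / 4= -99.75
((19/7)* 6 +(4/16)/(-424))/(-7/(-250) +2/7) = 24167125/465552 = 51.91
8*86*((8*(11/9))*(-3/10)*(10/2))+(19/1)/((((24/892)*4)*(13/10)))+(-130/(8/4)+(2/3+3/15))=-7814819/780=-10019.00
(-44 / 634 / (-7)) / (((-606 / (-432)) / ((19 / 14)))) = 15048 / 1568833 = 0.01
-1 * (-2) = 2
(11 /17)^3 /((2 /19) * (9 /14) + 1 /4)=708092 /830297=0.85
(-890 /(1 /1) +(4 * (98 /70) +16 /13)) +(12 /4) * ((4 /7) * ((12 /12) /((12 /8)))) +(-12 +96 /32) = -405417 /455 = -891.03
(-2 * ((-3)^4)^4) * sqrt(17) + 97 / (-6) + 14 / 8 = -86093442 * sqrt(17)- 173 / 12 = -354972369.46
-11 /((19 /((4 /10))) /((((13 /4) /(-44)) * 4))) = 13 /190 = 0.07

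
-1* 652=-652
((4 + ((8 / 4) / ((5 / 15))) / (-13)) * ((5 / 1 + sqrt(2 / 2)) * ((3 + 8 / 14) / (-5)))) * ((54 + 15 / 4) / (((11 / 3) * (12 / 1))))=-19.90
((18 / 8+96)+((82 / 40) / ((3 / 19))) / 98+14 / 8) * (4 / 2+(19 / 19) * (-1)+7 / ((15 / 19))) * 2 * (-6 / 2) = -21784823 / 3675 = -5927.84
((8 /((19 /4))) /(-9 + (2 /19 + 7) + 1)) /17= -32 /289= -0.11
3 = 3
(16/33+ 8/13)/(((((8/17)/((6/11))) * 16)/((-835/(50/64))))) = -670004/7865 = -85.19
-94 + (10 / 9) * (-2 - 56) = -1426 / 9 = -158.44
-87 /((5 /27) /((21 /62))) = -49329 /310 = -159.13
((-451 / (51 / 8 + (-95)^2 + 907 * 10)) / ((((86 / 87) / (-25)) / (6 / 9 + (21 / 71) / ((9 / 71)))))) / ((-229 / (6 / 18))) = -3923700 / 1425953917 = -0.00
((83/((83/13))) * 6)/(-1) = -78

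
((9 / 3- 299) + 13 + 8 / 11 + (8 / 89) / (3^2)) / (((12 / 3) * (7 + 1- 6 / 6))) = -2487017 / 246708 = -10.08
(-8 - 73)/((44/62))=-2511/22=-114.14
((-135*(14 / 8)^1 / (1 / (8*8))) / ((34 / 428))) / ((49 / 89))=-41139360 / 119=-345708.91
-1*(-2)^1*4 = 8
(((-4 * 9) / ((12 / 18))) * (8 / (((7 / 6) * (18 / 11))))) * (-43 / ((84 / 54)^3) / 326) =3103353 / 391363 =7.93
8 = 8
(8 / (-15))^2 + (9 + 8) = 3889 / 225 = 17.28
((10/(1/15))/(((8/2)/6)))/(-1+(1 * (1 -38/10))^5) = -703125/540949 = -1.30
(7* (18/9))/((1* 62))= 7/31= 0.23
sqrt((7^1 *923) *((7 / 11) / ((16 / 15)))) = 7 *sqrt(152295) / 44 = 62.09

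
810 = 810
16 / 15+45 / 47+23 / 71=117532 / 50055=2.35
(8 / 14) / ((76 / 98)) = 14 / 19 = 0.74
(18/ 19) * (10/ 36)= 5/ 19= 0.26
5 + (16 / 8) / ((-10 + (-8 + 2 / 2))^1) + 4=151 / 17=8.88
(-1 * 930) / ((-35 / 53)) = 9858 / 7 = 1408.29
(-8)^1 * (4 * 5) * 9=-1440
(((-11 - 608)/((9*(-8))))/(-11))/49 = -0.02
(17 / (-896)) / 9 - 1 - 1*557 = -558.00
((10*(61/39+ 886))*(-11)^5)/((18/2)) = -55747803650/351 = -158825651.42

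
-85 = -85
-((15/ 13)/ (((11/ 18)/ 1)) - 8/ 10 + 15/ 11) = -1753/ 715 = -2.45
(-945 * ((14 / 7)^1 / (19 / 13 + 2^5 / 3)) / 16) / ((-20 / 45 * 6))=110565 / 30272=3.65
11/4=2.75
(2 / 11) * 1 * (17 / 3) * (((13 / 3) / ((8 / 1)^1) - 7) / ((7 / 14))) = -2635 / 198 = -13.31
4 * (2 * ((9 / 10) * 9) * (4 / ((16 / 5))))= 81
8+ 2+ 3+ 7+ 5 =25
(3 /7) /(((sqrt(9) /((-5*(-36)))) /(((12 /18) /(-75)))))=-8 /35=-0.23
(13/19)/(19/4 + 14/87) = 4524/32471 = 0.14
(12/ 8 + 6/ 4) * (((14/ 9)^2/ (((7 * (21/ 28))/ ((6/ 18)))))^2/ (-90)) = -6272/ 7971615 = -0.00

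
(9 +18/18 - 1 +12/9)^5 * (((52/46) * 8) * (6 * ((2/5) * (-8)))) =-190555629056/9315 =-20456857.65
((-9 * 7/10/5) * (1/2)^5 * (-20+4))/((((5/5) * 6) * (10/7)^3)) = 7203/200000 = 0.04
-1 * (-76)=76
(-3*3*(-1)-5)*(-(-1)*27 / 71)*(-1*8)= -864 / 71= -12.17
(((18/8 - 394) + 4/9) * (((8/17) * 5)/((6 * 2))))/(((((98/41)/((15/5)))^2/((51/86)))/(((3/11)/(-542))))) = 355203705/9848556256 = 0.04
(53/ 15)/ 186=53/ 2790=0.02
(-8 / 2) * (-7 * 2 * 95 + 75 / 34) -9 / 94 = 8487107 / 1598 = 5311.08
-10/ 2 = -5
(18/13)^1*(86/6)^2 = 3698/13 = 284.46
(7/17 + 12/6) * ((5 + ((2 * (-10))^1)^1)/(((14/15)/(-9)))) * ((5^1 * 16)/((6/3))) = 1660500/119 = 13953.78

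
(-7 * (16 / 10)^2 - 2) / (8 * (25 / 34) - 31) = 0.79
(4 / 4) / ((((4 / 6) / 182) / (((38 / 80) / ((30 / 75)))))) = 324.19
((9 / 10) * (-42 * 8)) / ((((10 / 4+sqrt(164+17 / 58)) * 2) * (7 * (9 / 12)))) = 928 / 2037-32 * sqrt(552682) / 10185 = -1.88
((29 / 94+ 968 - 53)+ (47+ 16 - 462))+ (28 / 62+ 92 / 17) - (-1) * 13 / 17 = 25905233 / 49538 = 522.94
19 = 19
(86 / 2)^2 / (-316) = -1849 / 316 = -5.85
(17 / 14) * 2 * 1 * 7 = 17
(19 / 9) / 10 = 19 / 90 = 0.21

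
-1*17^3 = -4913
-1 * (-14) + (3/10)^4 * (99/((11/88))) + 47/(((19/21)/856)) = 1056574861/23750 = 44487.36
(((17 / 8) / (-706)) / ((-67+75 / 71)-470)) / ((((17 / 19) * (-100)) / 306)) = -22933 / 1193987200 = -0.00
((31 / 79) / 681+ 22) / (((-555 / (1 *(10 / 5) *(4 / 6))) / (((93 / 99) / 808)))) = -0.00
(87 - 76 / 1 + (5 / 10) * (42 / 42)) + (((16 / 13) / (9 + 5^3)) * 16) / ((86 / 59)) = 868971 / 74906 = 11.60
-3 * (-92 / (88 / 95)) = 6555 / 22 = 297.95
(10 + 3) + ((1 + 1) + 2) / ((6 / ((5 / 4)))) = 83 / 6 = 13.83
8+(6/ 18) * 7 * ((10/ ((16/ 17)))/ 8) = 2131/ 192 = 11.10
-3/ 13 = -0.23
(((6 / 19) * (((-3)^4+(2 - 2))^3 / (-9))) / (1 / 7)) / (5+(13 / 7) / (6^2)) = -25839.28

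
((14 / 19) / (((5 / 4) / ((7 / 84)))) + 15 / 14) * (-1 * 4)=-8942 / 1995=-4.48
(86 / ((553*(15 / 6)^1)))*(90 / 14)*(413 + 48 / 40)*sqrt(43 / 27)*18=3762.55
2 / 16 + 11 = 89 / 8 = 11.12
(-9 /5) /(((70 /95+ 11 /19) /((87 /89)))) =-14877 /11125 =-1.34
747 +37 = 784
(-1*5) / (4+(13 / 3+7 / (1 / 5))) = -3 / 26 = -0.12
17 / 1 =17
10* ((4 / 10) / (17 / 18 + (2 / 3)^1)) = 72 / 29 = 2.48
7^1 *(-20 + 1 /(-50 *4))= -28007 /200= -140.04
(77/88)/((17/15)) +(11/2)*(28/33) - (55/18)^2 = -42937/11016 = -3.90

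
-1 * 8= -8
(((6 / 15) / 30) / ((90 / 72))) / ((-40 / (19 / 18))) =-19 / 67500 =-0.00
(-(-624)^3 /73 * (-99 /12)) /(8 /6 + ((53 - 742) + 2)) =546683904 /13651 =40047.17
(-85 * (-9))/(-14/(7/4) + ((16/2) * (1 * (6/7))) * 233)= 5355/11128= 0.48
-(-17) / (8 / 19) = 323 / 8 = 40.38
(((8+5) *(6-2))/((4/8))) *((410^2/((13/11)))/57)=14792800/57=259522.81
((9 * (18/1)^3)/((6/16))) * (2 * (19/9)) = 590976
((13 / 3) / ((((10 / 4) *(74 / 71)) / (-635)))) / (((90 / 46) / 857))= -2310543131 / 4995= -462571.20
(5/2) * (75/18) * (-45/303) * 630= -196875/202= -974.63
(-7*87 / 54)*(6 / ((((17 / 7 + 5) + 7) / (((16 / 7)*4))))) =-12992 / 303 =-42.88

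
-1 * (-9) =9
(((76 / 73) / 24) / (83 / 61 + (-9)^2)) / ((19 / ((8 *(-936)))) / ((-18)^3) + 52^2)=263612232 / 1353357552546463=0.00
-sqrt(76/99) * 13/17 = -26 * sqrt(209)/561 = -0.67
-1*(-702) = 702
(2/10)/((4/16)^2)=16/5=3.20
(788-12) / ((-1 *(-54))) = 388 / 27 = 14.37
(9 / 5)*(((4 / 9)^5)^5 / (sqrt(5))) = 1125899906842624*sqrt(5) / 1994161076921812746584025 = 0.00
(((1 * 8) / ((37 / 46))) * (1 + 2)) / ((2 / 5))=2760 / 37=74.59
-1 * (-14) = 14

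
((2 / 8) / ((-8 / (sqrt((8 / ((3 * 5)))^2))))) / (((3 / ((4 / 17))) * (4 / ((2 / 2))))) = -1 / 3060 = -0.00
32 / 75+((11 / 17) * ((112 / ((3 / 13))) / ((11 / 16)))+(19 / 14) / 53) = 432568673 / 946050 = 457.24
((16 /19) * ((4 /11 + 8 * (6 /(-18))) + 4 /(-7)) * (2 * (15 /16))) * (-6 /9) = 13280 /4389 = 3.03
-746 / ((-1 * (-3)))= -746 / 3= -248.67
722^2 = 521284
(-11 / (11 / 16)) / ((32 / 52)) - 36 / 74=-980 / 37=-26.49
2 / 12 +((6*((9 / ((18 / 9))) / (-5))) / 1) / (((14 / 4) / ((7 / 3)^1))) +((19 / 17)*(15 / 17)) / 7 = -199819 / 60690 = -3.29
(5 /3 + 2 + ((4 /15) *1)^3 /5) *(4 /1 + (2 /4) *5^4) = 13069129 /11250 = 1161.70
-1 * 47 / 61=-47 / 61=-0.77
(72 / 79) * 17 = 1224 / 79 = 15.49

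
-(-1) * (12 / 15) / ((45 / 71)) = 1.26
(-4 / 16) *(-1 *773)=773 / 4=193.25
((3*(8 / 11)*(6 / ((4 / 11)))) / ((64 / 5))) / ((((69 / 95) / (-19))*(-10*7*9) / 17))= 30685 / 15456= 1.99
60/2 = 30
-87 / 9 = -29 / 3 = -9.67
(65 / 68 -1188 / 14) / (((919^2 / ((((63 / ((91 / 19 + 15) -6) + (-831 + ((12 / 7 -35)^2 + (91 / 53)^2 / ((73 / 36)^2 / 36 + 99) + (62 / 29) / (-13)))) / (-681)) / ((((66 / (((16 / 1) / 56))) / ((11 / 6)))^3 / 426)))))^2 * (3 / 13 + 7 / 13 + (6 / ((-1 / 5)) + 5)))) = 0.00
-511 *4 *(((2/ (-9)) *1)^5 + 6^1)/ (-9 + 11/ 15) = 905139410/ 610173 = 1483.41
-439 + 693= 254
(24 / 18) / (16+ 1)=4 / 51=0.08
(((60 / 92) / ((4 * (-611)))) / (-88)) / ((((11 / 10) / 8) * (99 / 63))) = 525 / 37409086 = 0.00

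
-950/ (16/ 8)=-475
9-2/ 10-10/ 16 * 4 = 63/ 10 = 6.30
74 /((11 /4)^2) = 1184 /121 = 9.79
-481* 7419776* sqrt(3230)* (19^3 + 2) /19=-24486306988416* sqrt(3230) /19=-73243813853480.07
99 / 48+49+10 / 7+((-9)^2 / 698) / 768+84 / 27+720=775.60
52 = 52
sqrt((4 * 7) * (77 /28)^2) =11 * sqrt(7) /2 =14.55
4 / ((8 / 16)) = 8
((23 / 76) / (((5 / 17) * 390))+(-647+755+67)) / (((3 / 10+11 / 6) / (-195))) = -77806173 / 4864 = -15996.33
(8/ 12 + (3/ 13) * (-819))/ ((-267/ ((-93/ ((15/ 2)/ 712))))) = -56048/ 9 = -6227.56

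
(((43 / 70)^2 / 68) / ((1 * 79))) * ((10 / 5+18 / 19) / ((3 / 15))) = 1849 / 1786190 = 0.00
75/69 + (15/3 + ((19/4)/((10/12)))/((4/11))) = 21.76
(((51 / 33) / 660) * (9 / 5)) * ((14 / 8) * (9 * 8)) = 3213 / 6050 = 0.53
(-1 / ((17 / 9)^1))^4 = 6561 / 83521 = 0.08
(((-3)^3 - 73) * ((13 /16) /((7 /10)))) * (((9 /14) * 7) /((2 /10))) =-73125 /28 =-2611.61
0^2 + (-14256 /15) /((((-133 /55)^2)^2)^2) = -79580734571250000 /97906861202319841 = -0.81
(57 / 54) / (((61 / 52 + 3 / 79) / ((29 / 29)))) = 39026 / 44775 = 0.87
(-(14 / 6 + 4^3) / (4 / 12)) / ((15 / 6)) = -398 / 5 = -79.60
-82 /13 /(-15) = 82 /195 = 0.42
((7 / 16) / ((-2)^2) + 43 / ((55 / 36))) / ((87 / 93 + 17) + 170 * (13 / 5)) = 3083167 / 50188160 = 0.06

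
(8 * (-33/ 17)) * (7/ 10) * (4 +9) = -12012/ 85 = -141.32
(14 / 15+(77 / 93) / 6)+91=256879 / 2790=92.07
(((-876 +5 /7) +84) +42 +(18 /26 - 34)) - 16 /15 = -1069696 /1365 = -783.66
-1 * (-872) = 872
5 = 5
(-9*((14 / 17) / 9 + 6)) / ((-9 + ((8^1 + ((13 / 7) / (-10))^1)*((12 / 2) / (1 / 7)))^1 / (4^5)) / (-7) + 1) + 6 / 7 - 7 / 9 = -2097557725 / 85978809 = -24.40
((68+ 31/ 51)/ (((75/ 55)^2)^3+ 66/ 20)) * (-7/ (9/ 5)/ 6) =-1084771089325/ 237350409651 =-4.57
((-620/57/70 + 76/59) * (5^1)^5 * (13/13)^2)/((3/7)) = 83331250/10089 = 8259.61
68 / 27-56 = -1444 / 27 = -53.48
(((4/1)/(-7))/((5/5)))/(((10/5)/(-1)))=2/7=0.29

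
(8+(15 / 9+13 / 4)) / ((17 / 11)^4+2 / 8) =453871 / 209235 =2.17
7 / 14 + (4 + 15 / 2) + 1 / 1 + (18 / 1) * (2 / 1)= 49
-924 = -924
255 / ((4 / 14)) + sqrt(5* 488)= 2* sqrt(610) + 1785 / 2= 941.90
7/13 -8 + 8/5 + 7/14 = -697/130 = -5.36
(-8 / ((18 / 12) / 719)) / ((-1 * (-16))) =-719 / 3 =-239.67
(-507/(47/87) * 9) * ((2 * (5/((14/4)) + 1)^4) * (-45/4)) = 1492031254545/225694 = 6610859.19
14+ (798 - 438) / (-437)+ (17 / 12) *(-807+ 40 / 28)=-41408459 / 36708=-1128.05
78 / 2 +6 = 45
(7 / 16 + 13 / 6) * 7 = 875 / 48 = 18.23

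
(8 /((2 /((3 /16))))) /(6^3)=0.00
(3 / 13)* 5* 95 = 1425 / 13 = 109.62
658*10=6580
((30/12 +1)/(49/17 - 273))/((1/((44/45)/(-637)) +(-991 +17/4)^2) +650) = -187/14052064398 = -0.00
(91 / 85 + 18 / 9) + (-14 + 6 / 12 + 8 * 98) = 131507 / 170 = 773.57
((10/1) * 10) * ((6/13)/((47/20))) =12000/611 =19.64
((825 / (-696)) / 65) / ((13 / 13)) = -55 / 3016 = -0.02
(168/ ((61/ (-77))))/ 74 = -6468/ 2257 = -2.87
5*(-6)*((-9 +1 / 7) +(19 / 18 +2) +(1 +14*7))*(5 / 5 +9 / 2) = -645865 / 42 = -15377.74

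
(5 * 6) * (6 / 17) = 180 / 17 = 10.59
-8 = -8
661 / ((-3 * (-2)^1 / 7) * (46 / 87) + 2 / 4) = 268366 / 387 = 693.45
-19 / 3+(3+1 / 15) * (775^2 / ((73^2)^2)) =-6.27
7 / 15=0.47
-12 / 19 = -0.63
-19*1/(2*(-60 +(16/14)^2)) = 0.16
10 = 10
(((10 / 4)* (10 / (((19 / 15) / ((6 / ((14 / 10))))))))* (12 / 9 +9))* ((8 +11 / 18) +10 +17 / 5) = 1096625 / 57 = 19239.04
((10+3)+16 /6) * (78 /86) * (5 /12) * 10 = 15275 /258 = 59.21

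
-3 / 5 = -0.60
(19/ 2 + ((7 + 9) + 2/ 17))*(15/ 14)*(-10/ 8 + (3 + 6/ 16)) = 13065/ 224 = 58.33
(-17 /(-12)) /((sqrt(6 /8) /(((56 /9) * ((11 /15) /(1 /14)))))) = 73304 * sqrt(3) /1215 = 104.50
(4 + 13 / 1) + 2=19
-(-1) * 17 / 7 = 17 / 7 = 2.43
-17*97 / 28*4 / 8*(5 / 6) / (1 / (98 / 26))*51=-981155 / 208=-4717.09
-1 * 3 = -3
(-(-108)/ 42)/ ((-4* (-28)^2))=-9/ 10976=-0.00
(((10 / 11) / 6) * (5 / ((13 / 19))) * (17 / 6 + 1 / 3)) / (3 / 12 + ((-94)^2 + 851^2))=18050 / 3773675763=0.00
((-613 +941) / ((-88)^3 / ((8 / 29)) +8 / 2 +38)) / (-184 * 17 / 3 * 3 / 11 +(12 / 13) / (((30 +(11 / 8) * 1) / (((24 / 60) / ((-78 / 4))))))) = 95654845 / 204859804090374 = 0.00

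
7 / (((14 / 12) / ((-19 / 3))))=-38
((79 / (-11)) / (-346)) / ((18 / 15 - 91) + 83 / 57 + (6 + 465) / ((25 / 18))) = 112575 / 1360096936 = 0.00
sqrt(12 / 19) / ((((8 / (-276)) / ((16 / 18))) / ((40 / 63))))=-7360* sqrt(57) / 3591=-15.47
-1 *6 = -6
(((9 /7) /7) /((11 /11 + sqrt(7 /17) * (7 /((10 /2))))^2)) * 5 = 3672000 /82369-95625 * sqrt(119) /23534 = 0.25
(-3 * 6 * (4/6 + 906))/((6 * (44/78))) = -53040/11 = -4821.82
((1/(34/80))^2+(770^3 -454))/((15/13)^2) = 22297506349586/65025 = 342906672.04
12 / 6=2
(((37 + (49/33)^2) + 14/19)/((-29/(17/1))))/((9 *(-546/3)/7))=7024672/70204563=0.10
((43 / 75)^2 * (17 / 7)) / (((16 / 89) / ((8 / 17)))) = 2.09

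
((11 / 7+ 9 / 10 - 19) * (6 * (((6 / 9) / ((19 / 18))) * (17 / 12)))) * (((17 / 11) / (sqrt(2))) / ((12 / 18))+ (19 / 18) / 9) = -3009357 * sqrt(2) / 29260 - 19669 / 1890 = -155.86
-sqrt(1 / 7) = -sqrt(7) / 7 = -0.38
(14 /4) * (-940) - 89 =-3379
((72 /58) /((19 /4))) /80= 9 /2755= 0.00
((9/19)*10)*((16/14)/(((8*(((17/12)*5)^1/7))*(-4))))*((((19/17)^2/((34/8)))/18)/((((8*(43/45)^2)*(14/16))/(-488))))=225309600/1081012303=0.21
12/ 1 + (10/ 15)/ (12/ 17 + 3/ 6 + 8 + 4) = 16232/ 1347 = 12.05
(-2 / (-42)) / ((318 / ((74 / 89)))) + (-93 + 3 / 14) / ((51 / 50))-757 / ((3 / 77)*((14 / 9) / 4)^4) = -210310589212888 / 247543443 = -849590.63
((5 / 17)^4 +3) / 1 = 251188 / 83521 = 3.01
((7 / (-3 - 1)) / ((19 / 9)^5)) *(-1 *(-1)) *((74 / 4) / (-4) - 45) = 164097171 / 79235168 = 2.07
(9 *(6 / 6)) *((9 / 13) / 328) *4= 81 / 1066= 0.08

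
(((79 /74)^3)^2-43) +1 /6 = -20371271621053 /492619470528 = -41.35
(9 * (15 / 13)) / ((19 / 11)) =1485 / 247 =6.01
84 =84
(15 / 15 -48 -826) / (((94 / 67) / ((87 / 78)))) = -1696239 / 2444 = -694.04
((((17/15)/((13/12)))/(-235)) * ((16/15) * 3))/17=-64/76375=-0.00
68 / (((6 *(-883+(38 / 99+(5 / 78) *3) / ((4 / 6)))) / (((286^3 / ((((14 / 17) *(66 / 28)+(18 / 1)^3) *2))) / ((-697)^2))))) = -1029320864 / 19412794177005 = -0.00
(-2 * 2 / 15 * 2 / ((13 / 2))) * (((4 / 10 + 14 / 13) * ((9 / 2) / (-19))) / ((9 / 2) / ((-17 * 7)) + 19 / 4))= 1096704 / 180056825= 0.01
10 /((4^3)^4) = 5 /8388608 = 0.00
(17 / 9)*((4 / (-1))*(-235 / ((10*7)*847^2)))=1598 / 45196767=0.00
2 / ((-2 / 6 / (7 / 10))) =-21 / 5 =-4.20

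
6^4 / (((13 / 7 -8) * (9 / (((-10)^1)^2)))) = -100800 / 43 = -2344.19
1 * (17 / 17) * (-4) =-4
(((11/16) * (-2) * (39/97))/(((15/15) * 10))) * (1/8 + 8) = -5577/12416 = -0.45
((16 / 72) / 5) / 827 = 2 / 37215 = 0.00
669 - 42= 627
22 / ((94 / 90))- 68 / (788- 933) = 146746 / 6815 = 21.53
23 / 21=1.10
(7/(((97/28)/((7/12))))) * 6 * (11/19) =7546/1843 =4.09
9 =9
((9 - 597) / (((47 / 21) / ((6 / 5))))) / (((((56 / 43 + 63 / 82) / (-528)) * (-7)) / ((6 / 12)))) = -201066624 / 35015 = -5742.30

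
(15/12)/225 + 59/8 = 7.38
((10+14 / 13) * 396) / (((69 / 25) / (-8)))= -3801600 / 299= -12714.38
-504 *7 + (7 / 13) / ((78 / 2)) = -1788689 / 507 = -3527.99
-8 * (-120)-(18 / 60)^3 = 959973 / 1000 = 959.97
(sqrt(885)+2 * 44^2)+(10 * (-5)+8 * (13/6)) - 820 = 3049.08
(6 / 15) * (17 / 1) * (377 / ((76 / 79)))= 506311 / 190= 2664.79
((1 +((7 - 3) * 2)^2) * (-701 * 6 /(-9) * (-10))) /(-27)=911300 /81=11250.62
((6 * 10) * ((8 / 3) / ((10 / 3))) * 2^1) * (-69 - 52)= -11616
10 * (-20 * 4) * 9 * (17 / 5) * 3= -73440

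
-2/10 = -1/5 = -0.20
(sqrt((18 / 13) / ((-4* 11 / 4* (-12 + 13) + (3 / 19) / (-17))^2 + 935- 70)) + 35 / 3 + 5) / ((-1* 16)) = -25 / 24- 969* sqrt(2675132746) / 21401061968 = -1.04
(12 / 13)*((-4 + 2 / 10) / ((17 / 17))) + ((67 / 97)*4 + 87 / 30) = 27177 / 12610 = 2.16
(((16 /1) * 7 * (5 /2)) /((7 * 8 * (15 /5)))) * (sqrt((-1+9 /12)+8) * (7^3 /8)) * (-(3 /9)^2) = -1715 * sqrt(31) /432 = -22.10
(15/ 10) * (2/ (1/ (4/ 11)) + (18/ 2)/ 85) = 2337/ 1870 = 1.25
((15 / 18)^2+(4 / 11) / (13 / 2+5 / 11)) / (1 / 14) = 3199 / 306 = 10.45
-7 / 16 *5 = -35 / 16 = -2.19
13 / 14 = 0.93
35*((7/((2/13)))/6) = 3185/12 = 265.42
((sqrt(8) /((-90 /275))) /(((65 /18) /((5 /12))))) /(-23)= 0.04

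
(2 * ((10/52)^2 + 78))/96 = 52753/32448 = 1.63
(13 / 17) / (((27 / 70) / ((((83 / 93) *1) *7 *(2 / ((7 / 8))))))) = 28.31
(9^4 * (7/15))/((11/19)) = 290871/55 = 5288.56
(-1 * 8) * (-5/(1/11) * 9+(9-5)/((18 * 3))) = 106904/27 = 3959.41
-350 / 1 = -350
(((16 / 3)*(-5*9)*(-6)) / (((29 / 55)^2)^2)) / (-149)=-13176900000 / 105384869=-125.04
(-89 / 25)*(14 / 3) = -1246 / 75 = -16.61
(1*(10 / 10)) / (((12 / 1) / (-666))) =-111 / 2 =-55.50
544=544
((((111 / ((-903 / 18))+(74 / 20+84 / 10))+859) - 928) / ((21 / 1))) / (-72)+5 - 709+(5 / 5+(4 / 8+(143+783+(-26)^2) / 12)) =-2589409351 / 4551120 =-568.96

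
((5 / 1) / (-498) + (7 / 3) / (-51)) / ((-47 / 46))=32591 / 596853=0.05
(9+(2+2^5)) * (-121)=-5203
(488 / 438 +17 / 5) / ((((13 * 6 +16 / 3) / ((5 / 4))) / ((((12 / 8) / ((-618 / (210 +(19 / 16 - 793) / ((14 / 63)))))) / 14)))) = 530388843 / 13474048000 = 0.04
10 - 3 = 7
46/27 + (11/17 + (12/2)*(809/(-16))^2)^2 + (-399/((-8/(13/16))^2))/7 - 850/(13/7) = 48886322022925679/207747072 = 235316539.25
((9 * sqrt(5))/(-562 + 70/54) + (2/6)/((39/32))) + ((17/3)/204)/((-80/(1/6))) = 61427/224640 - 243 * sqrt(5)/15139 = 0.24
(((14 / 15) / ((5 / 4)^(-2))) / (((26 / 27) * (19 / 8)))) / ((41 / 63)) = 19845 / 20254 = 0.98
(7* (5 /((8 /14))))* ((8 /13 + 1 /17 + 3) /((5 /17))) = 9947 /13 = 765.15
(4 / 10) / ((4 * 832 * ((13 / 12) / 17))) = 51 / 27040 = 0.00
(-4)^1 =-4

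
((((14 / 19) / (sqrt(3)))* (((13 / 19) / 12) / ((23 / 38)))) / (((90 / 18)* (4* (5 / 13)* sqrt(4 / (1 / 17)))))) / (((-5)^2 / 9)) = 1183* sqrt(51) / 37145000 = 0.00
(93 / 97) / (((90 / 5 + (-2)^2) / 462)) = 1953 / 97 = 20.13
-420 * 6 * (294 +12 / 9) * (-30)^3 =20094480000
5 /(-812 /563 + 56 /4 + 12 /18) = 8445 /22336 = 0.38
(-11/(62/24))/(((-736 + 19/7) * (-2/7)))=-1078/53041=-0.02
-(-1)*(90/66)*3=45/11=4.09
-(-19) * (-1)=-19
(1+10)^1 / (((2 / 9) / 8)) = 396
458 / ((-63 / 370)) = -169460 / 63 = -2689.84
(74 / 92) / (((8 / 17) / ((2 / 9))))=629 / 1656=0.38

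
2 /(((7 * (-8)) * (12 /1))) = -1 /336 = -0.00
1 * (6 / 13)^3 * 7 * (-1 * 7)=-10584 / 2197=-4.82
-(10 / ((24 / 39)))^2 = -4225 / 16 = -264.06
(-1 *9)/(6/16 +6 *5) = -0.30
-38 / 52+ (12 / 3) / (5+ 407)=-1931 / 2678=-0.72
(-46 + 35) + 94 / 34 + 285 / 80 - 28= -8887 / 272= -32.67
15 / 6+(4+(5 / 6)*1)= 7.33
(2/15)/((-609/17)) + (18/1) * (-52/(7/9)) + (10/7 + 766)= -3982894/9135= -436.00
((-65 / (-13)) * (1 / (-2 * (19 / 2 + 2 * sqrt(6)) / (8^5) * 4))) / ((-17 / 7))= 1089536 / 901 -229376 * sqrt(6) / 901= 585.66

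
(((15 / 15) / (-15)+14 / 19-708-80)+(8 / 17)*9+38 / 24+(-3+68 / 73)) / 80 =-1108561531 / 113179200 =-9.79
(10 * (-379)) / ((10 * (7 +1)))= -379 / 8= -47.38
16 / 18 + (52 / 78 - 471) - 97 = -5098 / 9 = -566.44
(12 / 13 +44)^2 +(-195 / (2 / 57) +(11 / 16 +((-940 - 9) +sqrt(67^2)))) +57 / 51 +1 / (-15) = -3047456843 / 689520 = -4419.68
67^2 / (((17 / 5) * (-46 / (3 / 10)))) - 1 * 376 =-601531 / 1564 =-384.61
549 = 549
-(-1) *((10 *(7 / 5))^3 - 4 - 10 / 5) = 2738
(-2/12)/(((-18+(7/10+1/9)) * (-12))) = -5/6188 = -0.00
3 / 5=0.60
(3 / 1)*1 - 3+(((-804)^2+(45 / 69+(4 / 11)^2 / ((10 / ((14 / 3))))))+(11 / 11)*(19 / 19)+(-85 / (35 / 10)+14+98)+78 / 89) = 16813776741358 / 26007135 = 646506.30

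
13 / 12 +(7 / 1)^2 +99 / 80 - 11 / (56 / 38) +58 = 171119 / 1680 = 101.86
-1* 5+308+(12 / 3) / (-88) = 6665 / 22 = 302.95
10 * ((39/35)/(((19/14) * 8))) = 39/38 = 1.03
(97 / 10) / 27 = 0.36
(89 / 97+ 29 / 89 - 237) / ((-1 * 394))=2035287 / 3401402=0.60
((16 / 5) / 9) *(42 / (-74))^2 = 784 / 6845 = 0.11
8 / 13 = 0.62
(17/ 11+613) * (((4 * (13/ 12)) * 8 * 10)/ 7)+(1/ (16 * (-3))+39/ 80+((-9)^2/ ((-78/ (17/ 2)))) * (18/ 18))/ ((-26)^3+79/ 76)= 55489225619293/ 1823226405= 30434.63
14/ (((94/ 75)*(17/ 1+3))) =105/ 188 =0.56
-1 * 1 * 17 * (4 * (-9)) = 612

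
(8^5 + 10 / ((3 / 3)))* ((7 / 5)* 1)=229446 / 5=45889.20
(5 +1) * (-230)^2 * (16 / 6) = 846400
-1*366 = -366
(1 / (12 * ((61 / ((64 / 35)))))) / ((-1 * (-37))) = 16 / 236985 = 0.00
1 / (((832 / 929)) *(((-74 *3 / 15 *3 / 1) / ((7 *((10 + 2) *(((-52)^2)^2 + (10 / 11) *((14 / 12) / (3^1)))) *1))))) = -23535983367785 / 1523808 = -15445504.53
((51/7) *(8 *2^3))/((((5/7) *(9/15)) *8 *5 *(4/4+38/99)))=13464/685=19.66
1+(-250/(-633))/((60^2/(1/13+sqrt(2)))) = 5 * sqrt(2)/45576+592493/592488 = 1.00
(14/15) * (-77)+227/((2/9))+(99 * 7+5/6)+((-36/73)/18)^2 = 131370568/79935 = 1643.47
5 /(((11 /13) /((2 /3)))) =130 /33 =3.94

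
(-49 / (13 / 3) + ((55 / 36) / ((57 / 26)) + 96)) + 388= 6314065 / 13338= 473.39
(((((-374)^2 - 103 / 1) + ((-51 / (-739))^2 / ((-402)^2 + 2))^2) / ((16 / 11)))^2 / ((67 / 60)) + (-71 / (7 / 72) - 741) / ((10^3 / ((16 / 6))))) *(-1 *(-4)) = 33077175474.17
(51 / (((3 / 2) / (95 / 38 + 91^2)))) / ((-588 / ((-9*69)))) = 58299273 / 196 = 297445.27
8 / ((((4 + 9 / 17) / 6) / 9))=7344 / 77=95.38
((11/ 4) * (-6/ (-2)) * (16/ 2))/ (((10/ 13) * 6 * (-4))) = -3.58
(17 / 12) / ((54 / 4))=17 / 162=0.10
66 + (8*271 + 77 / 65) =145287 / 65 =2235.18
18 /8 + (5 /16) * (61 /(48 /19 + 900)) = 623123 /274368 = 2.27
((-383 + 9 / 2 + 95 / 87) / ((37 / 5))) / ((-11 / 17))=5581865 / 70818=78.82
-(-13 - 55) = 68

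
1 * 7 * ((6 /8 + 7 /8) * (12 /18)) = 91 /12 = 7.58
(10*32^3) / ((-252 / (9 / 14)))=-40960 / 49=-835.92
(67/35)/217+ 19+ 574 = 4503902/7595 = 593.01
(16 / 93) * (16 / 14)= 128 / 651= 0.20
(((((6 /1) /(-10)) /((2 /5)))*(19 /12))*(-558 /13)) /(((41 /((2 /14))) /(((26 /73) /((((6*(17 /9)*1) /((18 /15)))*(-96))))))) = -15903 /113973440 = -0.00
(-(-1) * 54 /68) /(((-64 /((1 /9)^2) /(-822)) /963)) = 131931 /1088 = 121.26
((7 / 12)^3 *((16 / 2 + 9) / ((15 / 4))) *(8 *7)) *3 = 40817 / 270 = 151.17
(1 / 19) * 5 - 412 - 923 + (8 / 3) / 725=-55157848 / 41325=-1334.73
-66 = -66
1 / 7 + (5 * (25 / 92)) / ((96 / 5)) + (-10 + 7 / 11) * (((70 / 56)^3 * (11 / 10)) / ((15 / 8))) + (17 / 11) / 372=-73866983 / 7027328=-10.51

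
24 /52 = 6 /13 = 0.46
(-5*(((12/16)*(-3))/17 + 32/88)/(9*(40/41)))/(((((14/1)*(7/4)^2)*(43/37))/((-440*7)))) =8.14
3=3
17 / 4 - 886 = -881.75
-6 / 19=-0.32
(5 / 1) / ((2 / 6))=15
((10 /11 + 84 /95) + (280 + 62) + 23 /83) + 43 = 33572552 /86735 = 387.07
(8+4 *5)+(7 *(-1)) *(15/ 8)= 119/ 8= 14.88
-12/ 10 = -6/ 5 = -1.20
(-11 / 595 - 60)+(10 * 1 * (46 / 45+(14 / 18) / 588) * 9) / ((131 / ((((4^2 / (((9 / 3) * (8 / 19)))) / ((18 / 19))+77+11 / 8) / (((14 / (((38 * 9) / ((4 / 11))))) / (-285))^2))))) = 23649041817.57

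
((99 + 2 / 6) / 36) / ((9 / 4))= 298 / 243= 1.23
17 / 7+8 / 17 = 345 / 119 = 2.90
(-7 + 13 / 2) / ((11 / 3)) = -3 / 22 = -0.14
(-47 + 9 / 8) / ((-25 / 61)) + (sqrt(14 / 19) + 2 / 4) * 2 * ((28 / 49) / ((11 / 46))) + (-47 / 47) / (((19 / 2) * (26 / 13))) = 368 * sqrt(266) / 1463 + 33435981 / 292600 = 118.37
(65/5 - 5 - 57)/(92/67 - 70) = 3283/4598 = 0.71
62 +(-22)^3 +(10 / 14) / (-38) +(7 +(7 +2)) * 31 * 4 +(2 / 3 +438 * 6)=-4766735 / 798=-5973.35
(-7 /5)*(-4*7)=196 /5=39.20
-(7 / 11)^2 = -49 / 121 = -0.40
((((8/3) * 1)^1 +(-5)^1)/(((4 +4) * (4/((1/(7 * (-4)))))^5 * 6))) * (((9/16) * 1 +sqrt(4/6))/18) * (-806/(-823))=403/4773911715643392 +403 * sqrt(6)/8055976020148224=0.00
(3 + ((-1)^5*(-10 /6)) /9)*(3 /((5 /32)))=2752 /45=61.16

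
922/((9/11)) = 10142/9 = 1126.89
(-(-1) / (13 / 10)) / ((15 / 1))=2 / 39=0.05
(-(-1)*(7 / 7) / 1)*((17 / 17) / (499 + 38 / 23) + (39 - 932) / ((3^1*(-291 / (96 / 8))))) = 41138273 / 3350865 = 12.28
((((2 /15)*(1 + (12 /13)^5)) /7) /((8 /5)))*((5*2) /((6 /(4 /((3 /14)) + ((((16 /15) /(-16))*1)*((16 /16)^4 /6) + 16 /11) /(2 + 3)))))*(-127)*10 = -671780454125 /842092524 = -797.75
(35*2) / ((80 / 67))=469 / 8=58.62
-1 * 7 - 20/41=-7.49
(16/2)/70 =4/35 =0.11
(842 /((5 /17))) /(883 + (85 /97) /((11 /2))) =3.24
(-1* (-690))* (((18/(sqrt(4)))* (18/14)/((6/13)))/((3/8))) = 322920/7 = 46131.43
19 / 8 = 2.38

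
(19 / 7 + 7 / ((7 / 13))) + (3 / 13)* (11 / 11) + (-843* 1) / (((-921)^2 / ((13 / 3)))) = 1230465268 / 77189931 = 15.94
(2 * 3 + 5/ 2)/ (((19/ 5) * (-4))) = -85/ 152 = -0.56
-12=-12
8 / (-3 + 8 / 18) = -72 / 23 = -3.13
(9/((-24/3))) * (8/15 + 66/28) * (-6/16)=5463/4480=1.22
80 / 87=0.92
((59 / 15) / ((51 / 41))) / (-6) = -2419 / 4590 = -0.53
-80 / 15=-16 / 3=-5.33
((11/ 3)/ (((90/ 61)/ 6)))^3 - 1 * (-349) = 333914336/ 91125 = 3664.35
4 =4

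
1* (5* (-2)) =-10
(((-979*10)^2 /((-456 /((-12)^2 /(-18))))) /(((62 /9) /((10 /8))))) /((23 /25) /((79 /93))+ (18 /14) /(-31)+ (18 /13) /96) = 172255808725000 /596184717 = 288930.27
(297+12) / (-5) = -309 / 5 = -61.80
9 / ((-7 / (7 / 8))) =-9 / 8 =-1.12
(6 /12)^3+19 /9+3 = 377 /72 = 5.24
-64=-64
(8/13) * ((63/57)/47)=168/11609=0.01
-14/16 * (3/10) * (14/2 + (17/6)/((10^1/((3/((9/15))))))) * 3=-2121/320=-6.63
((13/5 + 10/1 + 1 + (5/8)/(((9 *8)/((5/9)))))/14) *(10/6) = 352637/217728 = 1.62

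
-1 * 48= -48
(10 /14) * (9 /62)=45 /434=0.10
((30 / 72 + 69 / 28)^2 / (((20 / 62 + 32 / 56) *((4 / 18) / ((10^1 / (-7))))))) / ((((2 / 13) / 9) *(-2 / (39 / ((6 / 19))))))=65582090145 / 304192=215594.39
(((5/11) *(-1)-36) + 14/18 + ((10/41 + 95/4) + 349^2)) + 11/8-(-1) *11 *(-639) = 3726541667/32472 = 114761.69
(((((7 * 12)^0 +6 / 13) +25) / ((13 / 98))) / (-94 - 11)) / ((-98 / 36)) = 4128 / 5915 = 0.70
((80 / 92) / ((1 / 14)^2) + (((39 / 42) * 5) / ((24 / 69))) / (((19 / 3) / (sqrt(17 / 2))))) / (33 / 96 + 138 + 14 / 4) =1495 * sqrt(34) / 201229 + 125440 / 104397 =1.24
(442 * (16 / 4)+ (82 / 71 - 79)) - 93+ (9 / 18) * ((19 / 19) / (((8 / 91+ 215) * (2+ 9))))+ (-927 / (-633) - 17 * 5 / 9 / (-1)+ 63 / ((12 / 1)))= 1613.31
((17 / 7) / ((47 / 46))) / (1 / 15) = 11730 / 329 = 35.65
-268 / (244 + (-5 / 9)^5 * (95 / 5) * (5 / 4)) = -1.10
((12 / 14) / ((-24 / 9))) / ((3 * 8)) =-3 / 224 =-0.01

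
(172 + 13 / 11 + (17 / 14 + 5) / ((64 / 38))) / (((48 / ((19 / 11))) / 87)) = 553.73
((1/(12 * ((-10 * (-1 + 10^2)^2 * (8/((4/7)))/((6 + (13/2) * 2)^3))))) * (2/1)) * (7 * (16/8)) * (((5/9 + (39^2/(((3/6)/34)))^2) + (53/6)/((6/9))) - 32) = -2641432739265371/21170160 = -124771505.71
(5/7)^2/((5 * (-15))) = -1/147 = -0.01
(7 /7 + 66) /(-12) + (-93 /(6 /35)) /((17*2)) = -21.54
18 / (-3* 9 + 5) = -9 / 11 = -0.82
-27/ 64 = -0.42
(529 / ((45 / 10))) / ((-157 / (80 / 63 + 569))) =-38010766 / 89019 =-427.00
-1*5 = -5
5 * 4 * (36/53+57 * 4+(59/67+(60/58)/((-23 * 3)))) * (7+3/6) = 81552131850/2368517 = 34431.73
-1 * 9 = -9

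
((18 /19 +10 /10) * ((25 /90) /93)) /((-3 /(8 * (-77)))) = 56980 /47709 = 1.19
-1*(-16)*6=96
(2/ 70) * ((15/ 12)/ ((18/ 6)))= 1/ 84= 0.01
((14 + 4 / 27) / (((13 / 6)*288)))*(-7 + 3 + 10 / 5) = -0.05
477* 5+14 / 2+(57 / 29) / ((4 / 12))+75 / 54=1252427 / 522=2399.29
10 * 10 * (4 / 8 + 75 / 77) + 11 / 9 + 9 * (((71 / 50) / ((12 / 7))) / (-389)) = 8012133337 / 53915400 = 148.61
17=17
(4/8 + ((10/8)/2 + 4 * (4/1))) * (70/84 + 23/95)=83981/4560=18.42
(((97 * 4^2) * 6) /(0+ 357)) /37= 3104 /4403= 0.70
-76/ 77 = -0.99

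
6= 6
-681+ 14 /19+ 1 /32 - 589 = -771693 /608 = -1269.23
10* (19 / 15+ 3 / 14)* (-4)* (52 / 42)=-32344 / 441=-73.34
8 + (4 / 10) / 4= 81 / 10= 8.10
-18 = -18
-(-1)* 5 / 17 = 5 / 17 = 0.29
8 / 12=2 / 3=0.67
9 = 9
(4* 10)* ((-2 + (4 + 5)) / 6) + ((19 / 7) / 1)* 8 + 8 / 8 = 1457 / 21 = 69.38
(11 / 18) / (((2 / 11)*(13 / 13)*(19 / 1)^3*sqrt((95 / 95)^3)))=121 / 246924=0.00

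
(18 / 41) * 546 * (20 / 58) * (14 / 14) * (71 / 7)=996840 / 1189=838.39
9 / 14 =0.64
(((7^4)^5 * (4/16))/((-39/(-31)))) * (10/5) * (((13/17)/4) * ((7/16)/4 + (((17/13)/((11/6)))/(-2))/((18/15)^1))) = -1417350026244481973763/1244672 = -1138733759773243.05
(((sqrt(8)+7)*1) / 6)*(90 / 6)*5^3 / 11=279.22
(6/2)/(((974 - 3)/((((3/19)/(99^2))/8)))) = 1/160727688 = 0.00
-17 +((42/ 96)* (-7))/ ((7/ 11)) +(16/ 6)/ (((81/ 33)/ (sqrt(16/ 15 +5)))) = -349/ 16 +88* sqrt(1365)/ 1215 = -19.14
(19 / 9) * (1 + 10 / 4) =133 / 18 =7.39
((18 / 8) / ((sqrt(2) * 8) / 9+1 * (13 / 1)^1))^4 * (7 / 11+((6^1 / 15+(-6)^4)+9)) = 76498673537180081763 / 59522276324402920160- 624838334923272951 * sqrt(2) / 1860071135137591255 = 0.81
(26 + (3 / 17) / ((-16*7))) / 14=49501 / 26656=1.86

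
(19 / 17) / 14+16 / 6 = 1961 / 714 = 2.75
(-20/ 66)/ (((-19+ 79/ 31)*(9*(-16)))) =-31/ 242352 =-0.00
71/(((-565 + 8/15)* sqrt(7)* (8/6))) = -3195* sqrt(7)/237076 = -0.04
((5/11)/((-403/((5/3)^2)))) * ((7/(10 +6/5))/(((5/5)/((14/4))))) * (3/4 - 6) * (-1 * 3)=-0.11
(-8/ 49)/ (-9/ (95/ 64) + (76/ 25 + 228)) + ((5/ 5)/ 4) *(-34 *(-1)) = 2781566/ 327271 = 8.50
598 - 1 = 597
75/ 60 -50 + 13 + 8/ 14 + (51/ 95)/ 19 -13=-2433517/ 50540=-48.15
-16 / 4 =-4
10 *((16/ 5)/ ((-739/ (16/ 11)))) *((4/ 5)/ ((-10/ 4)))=4096/ 203225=0.02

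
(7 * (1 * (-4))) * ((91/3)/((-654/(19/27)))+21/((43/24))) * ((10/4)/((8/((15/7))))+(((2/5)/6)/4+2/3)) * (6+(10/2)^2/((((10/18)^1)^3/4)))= -29714141539607/113894100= -260892.72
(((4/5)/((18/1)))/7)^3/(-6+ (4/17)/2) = -34/781396875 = -0.00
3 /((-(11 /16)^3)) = -12288 /1331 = -9.23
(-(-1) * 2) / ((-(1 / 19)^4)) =-260642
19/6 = 3.17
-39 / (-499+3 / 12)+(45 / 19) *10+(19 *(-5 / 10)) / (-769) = 24316111 / 1022770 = 23.77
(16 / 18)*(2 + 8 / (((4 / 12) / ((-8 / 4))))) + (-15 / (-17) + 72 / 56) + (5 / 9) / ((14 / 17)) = -9055 / 238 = -38.05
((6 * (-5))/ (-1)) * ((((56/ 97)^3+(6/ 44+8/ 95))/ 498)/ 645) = 262593231/ 6807819568330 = 0.00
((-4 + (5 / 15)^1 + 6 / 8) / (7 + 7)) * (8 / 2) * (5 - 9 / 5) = -8 / 3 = -2.67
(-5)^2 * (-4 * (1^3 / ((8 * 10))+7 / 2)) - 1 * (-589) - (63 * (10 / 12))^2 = -5037 / 2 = -2518.50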